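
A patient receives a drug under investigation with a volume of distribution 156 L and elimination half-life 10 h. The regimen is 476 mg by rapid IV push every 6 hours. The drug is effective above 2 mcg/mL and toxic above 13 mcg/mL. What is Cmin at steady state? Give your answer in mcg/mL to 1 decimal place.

τ/t½ = 6/10 ≈ 0.6, so fraction remaining f = (1/2)^(6/10) ≈ 0.6598.
Accumulation ratio R = 1/(1 − f) ≈ 1/0.3402 ≈ 2.9394.
Single-dose peak C₀ = D/Vd = 476/156 ≈ 3.051 mcg/mL.
Steady-state peak Cmax,ss = C₀·R ≈ 3.051 × 2.9394 ≈ 8.968 mcg/mL.
One interval later, Cmin,ss = Cmax,ss·e^(−kτ) ≈ 8.968 × 0.6598 ≈ 5.917 mcg/mL.
Trough 5.9 mcg/mL vs MEC 2 mcg/mL: adequate.

5.9 mcg/mL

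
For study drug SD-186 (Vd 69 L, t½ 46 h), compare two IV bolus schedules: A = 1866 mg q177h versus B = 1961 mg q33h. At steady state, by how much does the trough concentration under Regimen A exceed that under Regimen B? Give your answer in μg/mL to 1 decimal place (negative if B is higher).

-42.1 μg/mL

Regimen A: f = (1/2)^(177/46) ≈ 0.0695; Cmin,ss = (1866/69)·f/(1−f) ≈ 2.020 μg/mL.
Regimen B: f = (1/2)^(33/46) ≈ 0.6082; Cmin,ss = (1961/69)·f/(1−f) ≈ 44.117 μg/mL.
Difference ≈ 2.020 − 44.117 ≈ -42.097 μg/mL.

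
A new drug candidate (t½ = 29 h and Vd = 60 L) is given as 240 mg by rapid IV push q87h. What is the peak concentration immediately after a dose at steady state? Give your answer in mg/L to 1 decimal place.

The dosing interval is 3 half-lives, so f = 2^(−3) = 0.125.
At steady state, R = 1/(1 − 0.125) = 8/7.
Single-dose peak C₀ = D/Vd = 240/60 = 4 mg/L.
Steady-state peak Cmax,ss = C₀·R = 4 × 8/7 ≈ 4.571 mg/L.

4.6 mg/L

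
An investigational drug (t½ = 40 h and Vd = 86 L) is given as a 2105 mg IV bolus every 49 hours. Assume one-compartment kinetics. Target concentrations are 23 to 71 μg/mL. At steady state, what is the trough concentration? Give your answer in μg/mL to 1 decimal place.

18.3 μg/mL

τ/t½ = 49/40 ≈ 1.225, so fraction remaining f = (1/2)^(49/40) ≈ 0.4278.
Each bolus raises the concentration by D/Vd = 2105/86 ≈ 24.477 μg/mL.
Steady-state trough Cmin,ss = C₀·f/(1−f) ≈ 24.477 × 0.4278/0.5722 ≈ 18.300 μg/mL.
Trough 18.3 μg/mL vs MEC 23 μg/mL: subtherapeutic.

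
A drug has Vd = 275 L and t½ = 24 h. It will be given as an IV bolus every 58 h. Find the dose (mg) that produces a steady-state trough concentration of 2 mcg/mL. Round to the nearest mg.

τ/t½ = 58/24 ≈ 2.4167, so f = (1/2)^(58/24) ≈ 0.187288.
Cmin,ss = (D/Vd)·f/(1−f), so D = Cmin,ss·Vd·(1−f)/f.
D = 2 × 275 × (1−f)/f ≈ 2 × 275 × 4.33937 ≈ 2386.65 mg.

2387 mg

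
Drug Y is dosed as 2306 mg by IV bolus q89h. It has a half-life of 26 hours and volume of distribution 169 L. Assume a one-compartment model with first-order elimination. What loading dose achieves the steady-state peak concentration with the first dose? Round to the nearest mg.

2543 mg

f = (1/2)^(89/26) ≈ 0.093229; accumulation ratio R = 1/(1−f) ≈ 1.10281.
Loading dose to hit Cmax,ss on first dose: D_load = D_maint·R ≈ 2306 × 1.10281 ≈ 2543.08 mg.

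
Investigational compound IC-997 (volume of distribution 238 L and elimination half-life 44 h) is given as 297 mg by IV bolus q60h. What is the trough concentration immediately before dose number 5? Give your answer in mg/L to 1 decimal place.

f = (1/2)^(τ/t½) = (1/2)^(60/44) ≈ 0.3886.
C₀ = D/Vd = 297/238 ≈ 1.248 mg/L.
Before the 5th dose, 4 doses have been given. Superposition: Cmin = C₀·(f + f² + … + f^4).
≈ 1.248 × (0.3886 + 0.1510 + 0.0587 + 0.0228) ≈ 1.248 × 0.6211 ≈ 0.775 mg/L.

0.8 mg/L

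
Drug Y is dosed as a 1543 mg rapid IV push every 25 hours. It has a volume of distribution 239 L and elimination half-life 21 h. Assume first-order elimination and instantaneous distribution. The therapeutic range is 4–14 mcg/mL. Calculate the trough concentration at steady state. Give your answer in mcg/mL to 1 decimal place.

Over one 25-h interval, 25/21 ≈ 1.1905 half-lives elapse, leaving f ≈ 0.4382 of each dose.
Single-dose peak C₀ = D/Vd = 1543/239 ≈ 6.456 mcg/mL.
Steady-state trough Cmin,ss = C₀·f/(1−f) ≈ 6.456 × 0.4382/0.5618 ≈ 5.036 mcg/mL.
Trough 5.0 mcg/mL vs MEC 4 mcg/mL: adequate.

5.0 mcg/mL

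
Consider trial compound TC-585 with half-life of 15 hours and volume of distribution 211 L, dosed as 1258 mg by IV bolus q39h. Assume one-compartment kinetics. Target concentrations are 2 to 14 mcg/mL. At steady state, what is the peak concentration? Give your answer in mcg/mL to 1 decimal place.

Over one 39-h interval, 39/15 ≈ 2.6 half-lives elapse, leaving f ≈ 0.1649 of each dose.
At steady state, accumulation factor R = 1/(1 − e^(−kτ)) ≈ 1.1975.
Each bolus raises the concentration by D/Vd = 1258/211 ≈ 5.962 mcg/mL.
Steady-state peak Cmax,ss = C₀·R ≈ 5.962 × 1.1975 ≈ 7.139 mcg/mL.
Peak 7.1 mcg/mL vs MTC 14 mcg/mL: below toxic threshold.

7.1 mcg/mL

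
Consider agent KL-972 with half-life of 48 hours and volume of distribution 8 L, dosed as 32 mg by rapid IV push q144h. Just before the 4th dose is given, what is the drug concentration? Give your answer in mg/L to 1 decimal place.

f = (1/2)^(τ/t½) = (1/2)^(144/48) ≈ 0.1250.
C₀ = D/Vd = 32/8 ≈ 4.000 mg/L.
Before the 4th dose, 3 doses have been given. Superposition: Cmin = C₀·(f + f² + … + f^3).
≈ 4.000 × (0.1250 + 0.0156 + 0.0020) ≈ 4.000 × 0.1426 ≈ 0.570 mg/L.

0.6 mg/L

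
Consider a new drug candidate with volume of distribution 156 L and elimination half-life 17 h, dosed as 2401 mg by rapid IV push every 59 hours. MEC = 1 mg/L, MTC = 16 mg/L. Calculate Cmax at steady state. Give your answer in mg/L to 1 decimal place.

16.9 mg/L

Over one 59-h interval, 59/17 ≈ 3.4706 half-lives elapse, leaving f ≈ 0.0902 of each dose.
At steady state, accumulation factor R = 1/(1 − e^(−kτ)) ≈ 1.0991.
Each bolus raises the concentration by D/Vd = 2401/156 ≈ 15.391 mg/L.
Cmax,ss = C₀/(1 − f) ≈ 15.391/0.9098 ≈ 16.917 mg/L.
Peak 16.9 mg/L vs MTC 16 mg/L: exceeds toxic threshold.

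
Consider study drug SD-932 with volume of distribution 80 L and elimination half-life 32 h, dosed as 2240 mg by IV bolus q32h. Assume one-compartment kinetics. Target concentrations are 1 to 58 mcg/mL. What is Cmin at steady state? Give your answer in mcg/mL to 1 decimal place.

τ = 32 h = 1 half-life, so f = (1/2)^1 = 0.5.
Accumulation ratio R = 1/(1 − f) = 1/0.5 = 2/1.
Single-dose peak C₀ = D/Vd = 2240/80 = 28 mcg/mL.
Steady-state peak Cmax,ss = C₀·R = 28 × 2/1 ≈ 56.000 mcg/mL.
Steady-state trough Cmin,ss = Cmax,ss·f ≈ 56.000 × 0.5 ≈ 28.000 mcg/mL.
Trough 28.0 mcg/mL vs MEC 1 mcg/mL: adequate.

28.0 mcg/mL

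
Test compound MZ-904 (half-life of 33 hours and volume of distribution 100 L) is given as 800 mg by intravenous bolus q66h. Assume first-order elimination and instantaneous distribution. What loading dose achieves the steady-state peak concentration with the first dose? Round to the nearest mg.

1067 mg

f = (1/2)^(66/33) ≈ 0.250000; accumulation ratio R = 1/(1−f) ≈ 1.33333.
Loading dose to hit Cmax,ss on first dose: D_load = D_maint·R ≈ 800 × 1.33333 ≈ 1066.66 mg.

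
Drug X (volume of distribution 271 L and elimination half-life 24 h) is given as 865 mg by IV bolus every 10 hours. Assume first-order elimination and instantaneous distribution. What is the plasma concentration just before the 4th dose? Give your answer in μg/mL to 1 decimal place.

5.5 μg/mL

f = (1/2)^(τ/t½) = (1/2)^(10/24) ≈ 0.7492.
C₀ = D/Vd = 865/271 ≈ 3.192 μg/mL.
Before the 4th dose, 3 doses have been given. Superposition: Cmin = C₀·(f + f² + … + f^3).
≈ 3.192 × (0.7492 + 0.5613 + 0.4205) ≈ 3.192 × 1.7310 ≈ 5.525 μg/mL.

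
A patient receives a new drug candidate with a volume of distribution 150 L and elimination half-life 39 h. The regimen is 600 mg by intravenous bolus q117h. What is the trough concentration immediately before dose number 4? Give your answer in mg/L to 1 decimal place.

f = (1/2)^(τ/t½) = (1/2)^(117/39) ≈ 0.1250.
C₀ = D/Vd = 600/150 ≈ 4.000 mg/L.
Before the 4th dose, 3 doses have been given. Superposition: Cmin = C₀·(f + f² + … + f^3).
≈ 4.000 × (0.1250 + 0.0156 + 0.0020) ≈ 4.000 × 0.1426 ≈ 0.570 mg/L.

0.6 mg/L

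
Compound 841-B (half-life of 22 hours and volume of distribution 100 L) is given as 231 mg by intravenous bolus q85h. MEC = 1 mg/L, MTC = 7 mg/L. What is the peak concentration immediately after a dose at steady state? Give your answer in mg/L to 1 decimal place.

Over one 85-h interval, 85/22 ≈ 3.8636 half-lives elapse, leaving f ≈ 0.0687 of each dose.
At steady state, accumulation factor R = 1/(1 − e^(−kτ)) ≈ 1.0738.
Each bolus raises the concentration by D/Vd = 231/100 ≈ 2.310 mg/L.
Cmax,ss = C₀/(1 − f) ≈ 2.310/0.9313 ≈ 2.480 mg/L.
Peak 2.5 mg/L vs MTC 7 mg/L: below toxic threshold.

2.5 mg/L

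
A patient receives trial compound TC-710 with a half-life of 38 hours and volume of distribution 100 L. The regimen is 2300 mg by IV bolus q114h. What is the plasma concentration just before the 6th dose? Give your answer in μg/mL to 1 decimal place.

3.3 μg/mL

f = (1/2)^(τ/t½) = (1/2)^(114/38) ≈ 0.1250.
C₀ = D/Vd = 2300/100 ≈ 23.000 μg/mL.
Before the 6th dose, 5 doses have been given. Superposition: Cmin = C₀·(f + f² + … + f^5).
≈ 23.000 × (0.1250 + 0.0156 + 0.0020 + 0.0002 + 0.0000) ≈ 23.000 × 0.1428 ≈ 3.284 μg/mL.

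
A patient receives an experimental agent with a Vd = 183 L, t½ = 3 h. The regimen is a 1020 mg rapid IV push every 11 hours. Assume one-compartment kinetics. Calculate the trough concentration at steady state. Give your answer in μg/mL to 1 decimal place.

0.5 μg/mL

k = ln2/t½ = ln2/3 ≈ 0.231049 h⁻¹; fraction remaining f = e^(−kτ) = e^(−0.231049×11) ≈ 0.0787.
Accumulation ratio R = 1/(1 − f) ≈ 1/0.9213 ≈ 1.0854.
Single-dose peak C₀ = D/Vd = 1020/183 ≈ 5.574 μg/mL.
Cmax,ss = C₀/(1 − f) ≈ 5.574/0.9213 ≈ 6.050 μg/mL.
Steady-state trough Cmin,ss = Cmax,ss·f ≈ 6.050 × 0.0787 ≈ 0.476 μg/mL.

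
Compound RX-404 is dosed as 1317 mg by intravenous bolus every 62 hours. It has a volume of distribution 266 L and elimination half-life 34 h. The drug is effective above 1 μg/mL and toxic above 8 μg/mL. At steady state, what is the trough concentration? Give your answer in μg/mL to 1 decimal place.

Over one 62-h interval, 62/34 ≈ 1.8235 half-lives elapse, leaving f ≈ 0.2825 of each dose.
Single-dose peak C₀ = D/Vd = 1317/266 ≈ 4.951 μg/mL.
Steady-state trough Cmin,ss = C₀·f/(1−f) ≈ 4.951 × 0.2825/0.7175 ≈ 1.949 μg/mL.
Trough 1.9 μg/mL vs MEC 1 μg/mL: adequate.

1.9 μg/mL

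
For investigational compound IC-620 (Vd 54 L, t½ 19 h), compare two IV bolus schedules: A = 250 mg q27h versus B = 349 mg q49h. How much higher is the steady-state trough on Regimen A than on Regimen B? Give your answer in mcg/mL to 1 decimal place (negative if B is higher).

1.5 mcg/mL

Regimen A: f = (1/2)^(27/19) ≈ 0.3734; Cmin,ss = (250/54)·f/(1−f) ≈ 2.759 mcg/mL.
Regimen B: f = (1/2)^(49/19) ≈ 0.1674; Cmin,ss = (349/54)·f/(1−f) ≈ 1.299 mcg/mL.
Difference ≈ 2.759 − 1.299 ≈ 1.460 mcg/mL.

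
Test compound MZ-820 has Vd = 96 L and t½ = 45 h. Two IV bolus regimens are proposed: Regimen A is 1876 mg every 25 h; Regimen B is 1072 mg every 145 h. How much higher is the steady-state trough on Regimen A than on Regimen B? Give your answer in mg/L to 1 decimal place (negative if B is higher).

Regimen A: f = (1/2)^(25/45) ≈ 0.6804; Cmin,ss = (1876/96)·f/(1−f) ≈ 41.602 mg/L.
Regimen B: f = (1/2)^(145/45) ≈ 0.1072; Cmin,ss = (1072/96)·f/(1−f) ≈ 1.341 mg/L.
Difference ≈ 41.602 − 1.341 ≈ 40.261 mg/L.

40.3 mg/L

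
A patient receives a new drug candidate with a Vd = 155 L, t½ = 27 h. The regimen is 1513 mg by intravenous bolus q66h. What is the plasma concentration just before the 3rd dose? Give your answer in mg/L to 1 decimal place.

2.1 mg/L

f = (1/2)^(τ/t½) = (1/2)^(66/27) ≈ 0.1837.
C₀ = D/Vd = 1513/155 ≈ 9.761 mg/L.
Before the 3rd dose, 2 doses have been given. Superposition: Cmin = C₀·(f + f²).
≈ 9.761 × (0.1837 + 0.0337) ≈ 9.761 × 0.2174 ≈ 2.122 mg/L.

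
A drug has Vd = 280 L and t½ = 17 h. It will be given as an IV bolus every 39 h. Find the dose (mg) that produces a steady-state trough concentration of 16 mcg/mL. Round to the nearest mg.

τ/t½ = 39/17 ≈ 2.2941, so f = (1/2)^(39/17) ≈ 0.203893.
Cmin,ss = (D/Vd)·f/(1−f), so D = Cmin,ss·Vd·(1−f)/f.
D = 16 × 280 × (1−f)/f ≈ 16 × 280 × 3.90453 ≈ 17492.29 mg.

17492 mg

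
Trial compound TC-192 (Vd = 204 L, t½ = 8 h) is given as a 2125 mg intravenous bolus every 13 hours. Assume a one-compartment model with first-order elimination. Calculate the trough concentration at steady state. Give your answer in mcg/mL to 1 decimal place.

τ/t½ = 13/8 ≈ 1.625, so fraction remaining f = (1/2)^(13/8) ≈ 0.3242.
Single-dose peak C₀ = D/Vd = 2125/204 ≈ 10.417 mcg/mL.
Steady-state trough Cmin,ss = C₀·f/(1−f) ≈ 10.417 × 0.3242/0.6758 ≈ 4.997 mcg/mL.

5.0 mcg/mL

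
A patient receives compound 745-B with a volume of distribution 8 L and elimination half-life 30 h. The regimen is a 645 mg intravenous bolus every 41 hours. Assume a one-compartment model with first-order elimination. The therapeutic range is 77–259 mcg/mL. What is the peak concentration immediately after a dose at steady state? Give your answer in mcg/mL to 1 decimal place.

131.7 mcg/mL

Over one 41-h interval, 41/30 ≈ 1.3667 half-lives elapse, leaving f ≈ 0.3878 of each dose.
Accumulation ratio R = 1/(1 − f) ≈ 1/0.6122 ≈ 1.6335.
Each bolus raises the concentration by D/Vd = 645/8 ≈ 80.625 mcg/mL.
Steady-state peak Cmax,ss = C₀·R ≈ 80.625 × 1.6335 ≈ 131.701 mcg/mL.
Peak 131.7 mcg/mL vs MTC 259 mcg/mL: below toxic threshold.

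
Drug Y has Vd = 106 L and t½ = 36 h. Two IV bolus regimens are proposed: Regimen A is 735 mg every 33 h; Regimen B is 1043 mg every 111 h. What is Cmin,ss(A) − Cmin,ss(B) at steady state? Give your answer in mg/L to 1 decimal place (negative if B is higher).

6.5 mg/L

Regimen A: f = (1/2)^(33/36) ≈ 0.5297; Cmin,ss = (735/106)·f/(1−f) ≈ 7.810 mg/L.
Regimen B: f = (1/2)^(111/36) ≈ 0.1180; Cmin,ss = (1043/106)·f/(1−f) ≈ 1.316 mg/L.
Difference ≈ 7.810 − 1.316 ≈ 6.494 mg/L.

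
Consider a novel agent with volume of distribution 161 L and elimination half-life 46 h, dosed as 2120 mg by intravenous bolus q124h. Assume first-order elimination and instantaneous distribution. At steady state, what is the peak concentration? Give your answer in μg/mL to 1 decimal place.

15.6 μg/mL

k = ln2/t½ = ln2/46 ≈ 0.015068 h⁻¹; fraction remaining f = e^(−kτ) = e^(−0.015068×124) ≈ 0.1544.
Accumulation ratio R = 1/(1 − f) ≈ 1/0.8456 ≈ 1.1826.
Each bolus raises the concentration by D/Vd = 2120/161 ≈ 13.168 μg/mL.
Cmax,ss = C₀/(1 − f) ≈ 13.168/0.8456 ≈ 15.572 μg/mL.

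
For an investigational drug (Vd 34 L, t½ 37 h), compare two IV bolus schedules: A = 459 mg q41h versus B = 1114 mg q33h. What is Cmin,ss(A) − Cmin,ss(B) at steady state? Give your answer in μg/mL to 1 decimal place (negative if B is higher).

-26.6 μg/mL

Regimen A: f = (1/2)^(41/37) ≈ 0.4639; Cmin,ss = (459/34)·f/(1−f) ≈ 11.682 μg/mL.
Regimen B: f = (1/2)^(33/37) ≈ 0.5389; Cmin,ss = (1114/34)·f/(1−f) ≈ 38.293 μg/mL.
Difference ≈ 11.682 − 38.293 ≈ -26.611 μg/mL.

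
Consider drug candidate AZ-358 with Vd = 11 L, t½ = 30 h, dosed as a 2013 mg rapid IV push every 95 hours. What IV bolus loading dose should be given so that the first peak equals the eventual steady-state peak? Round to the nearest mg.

2265 mg

f = (1/2)^(95/30) ≈ 0.111362; accumulation ratio R = 1/(1−f) ≈ 1.12532.
Loading dose to hit Cmax,ss on first dose: D_load = D_maint·R ≈ 2013 × 1.12532 ≈ 2265.27 mg.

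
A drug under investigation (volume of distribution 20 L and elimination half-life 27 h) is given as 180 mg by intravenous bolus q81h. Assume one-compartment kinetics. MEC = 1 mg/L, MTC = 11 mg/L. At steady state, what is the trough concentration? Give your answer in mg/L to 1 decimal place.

τ = 81 h = 3 half-lives, so f = (1/2)^3 = 0.125.
Accumulation ratio R = 1/(1 − f) = 1/0.875 = 8/7.
Single-dose peak C₀ = D/Vd = 180/20 = 9 mg/L.
Steady-state peak Cmax,ss = C₀·R = 9 × 8/7 ≈ 10.286 mg/L.
Steady-state trough Cmin,ss = Cmax,ss·f ≈ 10.286 × 0.125 ≈ 1.286 mg/L.
Trough 1.3 mg/L vs MEC 1 mg/L: adequate.

1.3 mg/L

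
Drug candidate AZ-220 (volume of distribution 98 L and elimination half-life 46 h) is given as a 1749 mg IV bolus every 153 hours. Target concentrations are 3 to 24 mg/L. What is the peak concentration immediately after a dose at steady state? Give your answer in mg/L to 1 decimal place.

τ/t½ = 153/46 ≈ 3.3261, so fraction remaining f = (1/2)^(153/46) ≈ 0.0997.
At steady state, accumulation factor R = 1/(1 − e^(−kτ)) ≈ 1.1107.
Each bolus raises the concentration by D/Vd = 1749/98 ≈ 17.847 mg/L.
Steady-state peak Cmax,ss = C₀·R ≈ 17.847 × 1.1107 ≈ 19.823 mg/L.
Peak 19.8 mg/L vs MTC 24 mg/L: below toxic threshold.

19.8 mg/L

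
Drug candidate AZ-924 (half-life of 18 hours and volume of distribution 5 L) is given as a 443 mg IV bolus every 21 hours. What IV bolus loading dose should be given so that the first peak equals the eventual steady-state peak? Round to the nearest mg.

f = (1/2)^(21/18) ≈ 0.445449; accumulation ratio R = 1/(1−f) ≈ 1.80326.
Loading dose to hit Cmax,ss on first dose: D_load = D_maint·R ≈ 443 × 1.80326 ≈ 798.84 mg.

799 mg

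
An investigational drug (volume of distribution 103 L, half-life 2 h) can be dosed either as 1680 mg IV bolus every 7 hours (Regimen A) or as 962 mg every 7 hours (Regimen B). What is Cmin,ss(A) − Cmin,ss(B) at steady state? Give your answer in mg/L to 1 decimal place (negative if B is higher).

0.7 mg/L

Regimen A: f = (1/2)^(7/2) ≈ 0.0884; Cmin,ss = (1680/103)·f/(1−f) ≈ 1.582 mg/L.
Regimen B: f = (1/2)^(7/2) ≈ 0.0884; Cmin,ss = (962/103)·f/(1−f) ≈ 0.906 mg/L.
Difference ≈ 1.582 − 0.906 ≈ 0.676 mg/L.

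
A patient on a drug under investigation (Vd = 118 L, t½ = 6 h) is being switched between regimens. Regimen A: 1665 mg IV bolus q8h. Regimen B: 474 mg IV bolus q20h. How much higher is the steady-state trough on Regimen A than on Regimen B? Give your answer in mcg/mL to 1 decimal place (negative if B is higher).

8.8 mcg/mL

Regimen A: f = (1/2)^(8/6) ≈ 0.3969; Cmin,ss = (1665/118)·f/(1−f) ≈ 9.286 mcg/mL.
Regimen B: f = (1/2)^(20/6) ≈ 0.0992; Cmin,ss = (474/118)·f/(1−f) ≈ 0.442 mcg/mL.
Difference ≈ 9.286 − 0.442 ≈ 8.844 mcg/mL.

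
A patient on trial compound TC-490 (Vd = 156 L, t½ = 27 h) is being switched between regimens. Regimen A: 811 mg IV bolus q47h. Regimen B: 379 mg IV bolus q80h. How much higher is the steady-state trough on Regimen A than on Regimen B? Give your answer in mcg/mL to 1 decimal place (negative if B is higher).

1.9 mcg/mL

Regimen A: f = (1/2)^(47/27) ≈ 0.2992; Cmin,ss = (811/156)·f/(1−f) ≈ 2.220 mcg/mL.
Regimen B: f = (1/2)^(80/27) ≈ 0.1283; Cmin,ss = (379/156)·f/(1−f) ≈ 0.358 mcg/mL.
Difference ≈ 2.220 − 0.358 ≈ 1.862 mcg/mL.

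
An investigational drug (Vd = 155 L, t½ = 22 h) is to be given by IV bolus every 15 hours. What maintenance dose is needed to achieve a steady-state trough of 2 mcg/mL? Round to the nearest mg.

τ/t½ = 15/22 ≈ 0.68182, so f = (1/2)^(15/22) ≈ 0.623379.
Cmin,ss = (D/Vd)·f/(1−f), so D = Cmin,ss·Vd·(1−f)/f.
D = 2 × 155 × (1−f)/f ≈ 2 × 155 × 0.60416 ≈ 187.29 mg.

187 mg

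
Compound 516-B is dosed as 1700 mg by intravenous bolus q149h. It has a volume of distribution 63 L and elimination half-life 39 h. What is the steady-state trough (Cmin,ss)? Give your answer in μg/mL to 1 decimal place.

2.1 μg/mL

Over one 149-h interval, 149/39 ≈ 3.8205 half-lives elapse, leaving f ≈ 0.0708 of each dose.
Single-dose peak C₀ = D/Vd = 1700/63 ≈ 26.984 μg/mL.
Steady-state trough Cmin,ss = C₀·f/(1−f) ≈ 26.984 × 0.0708/0.9292 ≈ 2.056 μg/mL.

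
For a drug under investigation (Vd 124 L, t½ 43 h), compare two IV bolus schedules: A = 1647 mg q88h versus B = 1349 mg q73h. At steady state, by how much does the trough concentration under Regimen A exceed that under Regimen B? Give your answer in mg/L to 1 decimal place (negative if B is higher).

-0.6 mg/L

Regimen A: f = (1/2)^(88/43) ≈ 0.2421; Cmin,ss = (1647/124)·f/(1−f) ≈ 4.243 mg/L.
Regimen B: f = (1/2)^(73/43) ≈ 0.3083; Cmin,ss = (1349/124)·f/(1−f) ≈ 4.849 mg/L.
Difference ≈ 4.243 − 4.849 ≈ -0.606 mg/L.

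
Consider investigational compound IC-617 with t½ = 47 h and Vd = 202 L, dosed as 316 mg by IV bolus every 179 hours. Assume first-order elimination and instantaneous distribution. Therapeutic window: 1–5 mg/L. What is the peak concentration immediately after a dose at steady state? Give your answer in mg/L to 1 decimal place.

k = ln2/t½ = ln2/47 ≈ 0.014748 h⁻¹; fraction remaining f = e^(−kτ) = e^(−0.014748×179) ≈ 0.0714.
Accumulation ratio R = 1/(1 − f) ≈ 1/0.9286 ≈ 1.0769.
Single-dose peak C₀ = D/Vd = 316/202 ≈ 1.564 mg/L.
Steady-state peak Cmax,ss = C₀·R ≈ 1.564 × 1.0769 ≈ 1.684 mg/L.
Peak 1.7 mg/L vs MTC 5 mg/L: below toxic threshold.

1.7 mg/L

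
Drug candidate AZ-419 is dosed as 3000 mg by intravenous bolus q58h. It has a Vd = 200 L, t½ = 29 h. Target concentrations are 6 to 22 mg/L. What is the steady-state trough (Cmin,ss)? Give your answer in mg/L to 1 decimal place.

τ = 58 h = 2 half-lives, so f = (1/2)^2 = 0.25.
At steady state, R = 1/(1 − 0.25) = 4/3.
Single-dose peak C₀ = D/Vd = 3000/200 = 15 mg/L.
Steady-state peak Cmax,ss = C₀·R = 15 × 4/3 ≈ 20.000 mg/L.
Steady-state trough Cmin,ss = Cmax,ss·f ≈ 20.000 × 0.25 ≈ 5.000 mg/L.
Trough 5.0 mg/L vs MEC 6 mg/L: subtherapeutic.

5.0 mg/L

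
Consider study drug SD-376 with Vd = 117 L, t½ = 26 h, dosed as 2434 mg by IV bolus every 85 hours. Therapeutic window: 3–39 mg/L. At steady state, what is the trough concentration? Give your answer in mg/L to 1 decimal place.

2.4 mg/L

τ/t½ = 85/26 ≈ 3.2692, so fraction remaining f = (1/2)^(85/26) ≈ 0.1037.
Each bolus raises the concentration by D/Vd = 2434/117 ≈ 20.803 mg/L.
Steady-state trough Cmin,ss = C₀·f/(1−f) ≈ 20.803 × 0.1037/0.8963 ≈ 2.407 mg/L.
Trough 2.4 mg/L vs MEC 3 mg/L: subtherapeutic.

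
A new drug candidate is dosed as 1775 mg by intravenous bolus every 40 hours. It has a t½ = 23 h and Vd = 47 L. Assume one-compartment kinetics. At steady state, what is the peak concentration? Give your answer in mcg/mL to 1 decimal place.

53.9 mcg/mL

τ/t½ = 40/23 ≈ 1.7391, so fraction remaining f = (1/2)^(40/23) ≈ 0.2996.
Accumulation ratio R = 1/(1 − f) ≈ 1/0.7004 ≈ 1.4278.
Single-dose peak C₀ = D/Vd = 1775/47 ≈ 37.766 mcg/mL.
Steady-state peak Cmax,ss = C₀·R ≈ 37.766 × 1.4278 ≈ 53.922 mcg/mL.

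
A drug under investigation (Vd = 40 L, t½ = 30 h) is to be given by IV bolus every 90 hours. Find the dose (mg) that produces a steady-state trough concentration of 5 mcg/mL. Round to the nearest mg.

1400 mg

τ/t½ = 90/30 ≈ 3, so f = (1/2)^(90/30) ≈ 0.125000.
Cmin,ss = (D/Vd)·f/(1−f), so D = Cmin,ss·Vd·(1−f)/f.
D = 5 × 40 × (1−f)/f ≈ 5 × 40 × 7.00000 ≈ 1400.00 mg.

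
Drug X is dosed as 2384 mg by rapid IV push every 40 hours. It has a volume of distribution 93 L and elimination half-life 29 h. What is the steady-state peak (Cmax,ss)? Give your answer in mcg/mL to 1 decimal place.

41.6 mcg/mL

k = ln2/t½ = ln2/29 ≈ 0.023902 h⁻¹; fraction remaining f = e^(−kτ) = e^(−0.023902×40) ≈ 0.3844.
Accumulation ratio R = 1/(1 − f) ≈ 1/0.6156 ≈ 1.6244.
Each bolus raises the concentration by D/Vd = 2384/93 ≈ 25.634 mcg/mL.
Steady-state peak Cmax,ss = C₀·R ≈ 25.634 × 1.6244 ≈ 41.640 mcg/mL.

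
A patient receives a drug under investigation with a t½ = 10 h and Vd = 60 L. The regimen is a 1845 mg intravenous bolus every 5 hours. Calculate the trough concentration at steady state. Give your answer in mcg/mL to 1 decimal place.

74.2 mcg/mL

τ/t½ = 5/10 ≈ 0.5, so fraction remaining f = (1/2)^(5/10) ≈ 0.7071.
Single-dose peak C₀ = D/Vd = 1845/60 ≈ 30.750 mcg/mL.
Steady-state trough Cmin,ss = C₀·f/(1−f) ≈ 30.750 × 0.7071/0.2929 ≈ 74.235 mcg/mL.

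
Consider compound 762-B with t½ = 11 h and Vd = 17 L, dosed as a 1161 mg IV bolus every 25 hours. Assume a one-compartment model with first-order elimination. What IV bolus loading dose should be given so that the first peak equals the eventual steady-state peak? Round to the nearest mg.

1464 mg

f = (1/2)^(25/11) ≈ 0.206938; accumulation ratio R = 1/(1−f) ≈ 1.26094.
Loading dose to hit Cmax,ss on first dose: D_load = D_maint·R ≈ 1161 × 1.26094 ≈ 1463.95 mg.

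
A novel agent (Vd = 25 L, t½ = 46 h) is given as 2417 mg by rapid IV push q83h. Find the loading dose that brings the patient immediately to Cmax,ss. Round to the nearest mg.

3387 mg

f = (1/2)^(83/46) ≈ 0.286310; accumulation ratio R = 1/(1−f) ≈ 1.40117.
Loading dose to hit Cmax,ss on first dose: D_load = D_maint·R ≈ 2417 × 1.40117 ≈ 3386.63 mg.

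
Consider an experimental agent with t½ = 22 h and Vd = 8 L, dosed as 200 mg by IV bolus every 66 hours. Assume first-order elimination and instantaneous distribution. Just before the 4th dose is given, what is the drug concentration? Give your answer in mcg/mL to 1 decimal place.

f = (1/2)^(τ/t½) = (1/2)^(66/22) ≈ 0.1250.
C₀ = D/Vd = 200/8 ≈ 25.000 mcg/mL.
Before the 4th dose, 3 doses have been given. Superposition: Cmin = C₀·(f + f² + … + f^3).
≈ 25.000 × (0.1250 + 0.0156 + 0.0020) ≈ 25.000 × 0.1426 ≈ 3.565 mcg/mL.

3.6 mcg/mL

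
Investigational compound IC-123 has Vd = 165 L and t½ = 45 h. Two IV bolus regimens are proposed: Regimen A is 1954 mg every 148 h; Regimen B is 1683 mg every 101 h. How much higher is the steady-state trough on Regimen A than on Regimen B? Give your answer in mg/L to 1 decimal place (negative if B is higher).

Regimen A: f = (1/2)^(148/45) ≈ 0.1023; Cmin,ss = (1954/165)·f/(1−f) ≈ 1.350 mg/L.
Regimen B: f = (1/2)^(101/45) ≈ 0.2110; Cmin,ss = (1683/165)·f/(1−f) ≈ 2.728 mg/L.
Difference ≈ 1.350 − 2.728 ≈ -1.378 mg/L.

-1.4 mg/L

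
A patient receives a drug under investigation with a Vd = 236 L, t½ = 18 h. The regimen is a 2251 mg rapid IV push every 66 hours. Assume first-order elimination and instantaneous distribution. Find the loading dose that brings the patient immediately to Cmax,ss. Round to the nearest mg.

2443 mg

f = (1/2)^(66/18) ≈ 0.078745; accumulation ratio R = 1/(1−f) ≈ 1.08548.
Loading dose to hit Cmax,ss on first dose: D_load = D_maint·R ≈ 2251 × 1.08548 ≈ 2443.42 mg.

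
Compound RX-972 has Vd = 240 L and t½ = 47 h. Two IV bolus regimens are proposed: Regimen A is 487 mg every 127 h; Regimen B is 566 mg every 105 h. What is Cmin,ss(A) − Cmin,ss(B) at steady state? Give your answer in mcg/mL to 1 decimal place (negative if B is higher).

Regimen A: f = (1/2)^(127/47) ≈ 0.1537; Cmin,ss = (487/240)·f/(1−f) ≈ 0.369 mcg/mL.
Regimen B: f = (1/2)^(105/47) ≈ 0.2126; Cmin,ss = (566/240)·f/(1−f) ≈ 0.637 mcg/mL.
Difference ≈ 0.369 − 0.637 ≈ -0.268 mcg/mL.

-0.3 mcg/mL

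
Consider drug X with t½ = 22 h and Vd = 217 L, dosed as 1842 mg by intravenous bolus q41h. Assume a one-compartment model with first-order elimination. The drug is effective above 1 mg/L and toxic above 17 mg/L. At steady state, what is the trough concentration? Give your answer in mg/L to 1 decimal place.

3.2 mg/L

τ/t½ = 41/22 ≈ 1.8636, so fraction remaining f = (1/2)^(41/22) ≈ 0.2748.
Accumulation ratio R = 1/(1 − f) ≈ 1/0.7252 ≈ 1.3789.
Single-dose peak C₀ = D/Vd = 1842/217 ≈ 8.488 mg/L.
Cmax,ss = C₀/(1 − f) ≈ 8.488/0.7252 ≈ 11.704 mg/L.
Steady-state trough Cmin,ss = Cmax,ss·f ≈ 11.704 × 0.2748 ≈ 3.216 mg/L.
Trough 3.2 mg/L vs MEC 1 mg/L: adequate.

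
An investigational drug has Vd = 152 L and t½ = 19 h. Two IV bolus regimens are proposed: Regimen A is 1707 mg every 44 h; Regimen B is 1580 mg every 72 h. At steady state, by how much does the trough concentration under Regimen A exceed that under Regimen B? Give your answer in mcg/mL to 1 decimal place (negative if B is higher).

Regimen A: f = (1/2)^(44/19) ≈ 0.2009; Cmin,ss = (1707/152)·f/(1−f) ≈ 2.823 mcg/mL.
Regimen B: f = (1/2)^(72/19) ≈ 0.0723; Cmin,ss = (1580/152)·f/(1−f) ≈ 0.810 mcg/mL.
Difference ≈ 2.823 − 0.810 ≈ 2.013 mcg/mL.

2.0 mcg/mL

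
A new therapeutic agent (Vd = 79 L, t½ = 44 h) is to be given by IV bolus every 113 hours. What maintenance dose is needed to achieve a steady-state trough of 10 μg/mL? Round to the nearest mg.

τ/t½ = 113/44 ≈ 2.5682, so f = (1/2)^(113/44) ≈ 0.168617.
Cmin,ss = (D/Vd)·f/(1−f), so D = Cmin,ss·Vd·(1−f)/f.
D = 10 × 79 × (1−f)/f ≈ 10 × 79 × 4.93060 ≈ 3895.17 mg.

3895 mg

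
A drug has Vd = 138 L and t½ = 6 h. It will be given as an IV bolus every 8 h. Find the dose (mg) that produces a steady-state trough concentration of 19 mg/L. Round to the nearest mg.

3985 mg

τ/t½ = 8/6 ≈ 1.3333, so f = (1/2)^(8/6) ≈ 0.396850.
Cmin,ss = (D/Vd)·f/(1−f), so D = Cmin,ss·Vd·(1−f)/f.
D = 19 × 138 × (1−f)/f ≈ 19 × 138 × 1.51984 ≈ 3985.02 mg.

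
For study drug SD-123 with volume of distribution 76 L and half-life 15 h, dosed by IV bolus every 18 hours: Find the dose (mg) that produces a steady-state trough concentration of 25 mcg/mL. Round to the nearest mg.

2465 mg

τ/t½ = 18/15 ≈ 1.2, so f = (1/2)^(18/15) ≈ 0.435275.
Cmin,ss = (D/Vd)·f/(1−f), so D = Cmin,ss·Vd·(1−f)/f.
D = 25 × 76 × (1−f)/f ≈ 25 × 76 × 1.29740 ≈ 2465.06 mg.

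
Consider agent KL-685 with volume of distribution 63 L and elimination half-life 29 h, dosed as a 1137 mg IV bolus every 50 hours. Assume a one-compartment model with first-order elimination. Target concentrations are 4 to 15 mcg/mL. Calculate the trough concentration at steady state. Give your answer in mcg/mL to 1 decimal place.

7.8 mcg/mL

τ/t½ = 50/29 ≈ 1.7241, so fraction remaining f = (1/2)^(50/29) ≈ 0.3027.
At steady state, accumulation factor R = 1/(1 − e^(−kτ)) ≈ 1.4341.
Single-dose peak C₀ = D/Vd = 1137/63 ≈ 18.048 mcg/mL.
Steady-state peak Cmax,ss = C₀·R ≈ 18.048 × 1.4341 ≈ 25.883 mcg/mL.
Steady-state trough Cmin,ss = Cmax,ss·f ≈ 25.883 × 0.3027 ≈ 7.835 mcg/mL.
Trough 7.8 mcg/mL vs MEC 4 mcg/mL: adequate.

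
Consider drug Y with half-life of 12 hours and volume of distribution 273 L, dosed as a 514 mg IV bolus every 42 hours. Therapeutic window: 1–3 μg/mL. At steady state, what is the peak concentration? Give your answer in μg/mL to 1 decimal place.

k = ln2/t½ = ln2/12 ≈ 0.057762 h⁻¹; fraction remaining f = e^(−kτ) = e^(−0.057762×42) ≈ 0.0884.
At steady state, accumulation factor R = 1/(1 − e^(−kτ)) ≈ 1.0970.
Each bolus raises the concentration by D/Vd = 514/273 ≈ 1.883 μg/mL.
Steady-state peak Cmax,ss = C₀·R ≈ 1.883 × 1.0970 ≈ 2.066 μg/mL.
Peak 2.1 μg/mL vs MTC 3 μg/mL: below toxic threshold.

2.1 μg/mL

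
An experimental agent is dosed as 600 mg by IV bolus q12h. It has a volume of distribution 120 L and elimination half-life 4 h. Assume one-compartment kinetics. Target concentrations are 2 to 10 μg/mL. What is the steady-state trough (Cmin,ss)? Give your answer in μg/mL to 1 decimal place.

0.7 μg/mL

τ = 12 h = 3 half-lives, so f = (1/2)^3 = 0.125.
At steady state, R = 1/(1 − 0.125) = 8/7.
Single-dose peak C₀ = D/Vd = 600/120 = 5 μg/mL.
Steady-state peak Cmax,ss = C₀·R = 5 × 8/7 ≈ 5.714 μg/mL.
Steady-state trough Cmin,ss = Cmax,ss·f ≈ 5.714 × 0.125 ≈ 0.714 μg/mL.
Trough 0.7 μg/mL vs MEC 2 μg/mL: subtherapeutic.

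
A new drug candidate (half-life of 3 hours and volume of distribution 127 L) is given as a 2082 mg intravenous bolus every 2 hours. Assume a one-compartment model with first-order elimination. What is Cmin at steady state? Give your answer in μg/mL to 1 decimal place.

27.9 μg/mL

τ/t½ = 2/3 ≈ 0.66667, so fraction remaining f = (1/2)^(2/3) ≈ 0.6300.
Each bolus raises the concentration by D/Vd = 2082/127 ≈ 16.394 μg/mL.
Steady-state trough Cmin,ss = C₀·f/(1−f) ≈ 16.394 × 0.6300/0.3700 ≈ 27.914 μg/mL.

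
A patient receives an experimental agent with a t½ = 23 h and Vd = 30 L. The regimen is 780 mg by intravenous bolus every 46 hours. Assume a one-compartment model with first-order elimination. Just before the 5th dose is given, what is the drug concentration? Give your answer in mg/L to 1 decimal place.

f = (1/2)^(τ/t½) = (1/2)^(46/23) ≈ 0.2500.
C₀ = D/Vd = 780/30 ≈ 26.000 mg/L.
Before the 5th dose, 4 doses have been given. Superposition: Cmin = C₀·(f + f² + … + f^4).
≈ 26.000 × (0.2500 + 0.0625 + 0.0156 + 0.0039) ≈ 26.000 × 0.3320 ≈ 8.632 mg/L.

8.6 mg/L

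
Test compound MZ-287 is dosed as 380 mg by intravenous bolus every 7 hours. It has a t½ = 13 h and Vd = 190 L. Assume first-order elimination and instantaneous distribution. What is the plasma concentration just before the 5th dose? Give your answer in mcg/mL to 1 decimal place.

f = (1/2)^(τ/t½) = (1/2)^(7/13) ≈ 0.6885.
C₀ = D/Vd = 380/190 ≈ 2.000 mcg/mL.
Before the 5th dose, 4 doses have been given. Superposition: Cmin = C₀·(f + f² + … + f^4).
≈ 2.000 × (0.6885 + 0.4740 + 0.3264 + 0.2247) ≈ 2.000 × 1.7136 ≈ 3.427 mcg/mL.

3.4 mcg/mL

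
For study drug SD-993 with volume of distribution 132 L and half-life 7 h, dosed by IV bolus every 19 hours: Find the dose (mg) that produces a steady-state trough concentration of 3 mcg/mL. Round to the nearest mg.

2203 mg

τ/t½ = 19/7 ≈ 2.7143, so f = (1/2)^(19/7) ≈ 0.152377.
Cmin,ss = (D/Vd)·f/(1−f), so D = Cmin,ss·Vd·(1−f)/f.
D = 3 × 132 × (1−f)/f ≈ 3 × 132 × 5.56267 ≈ 2202.82 mg.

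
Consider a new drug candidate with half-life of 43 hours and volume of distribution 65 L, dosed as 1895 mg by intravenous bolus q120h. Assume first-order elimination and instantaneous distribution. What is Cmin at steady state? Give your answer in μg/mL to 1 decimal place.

4.9 μg/mL

τ/t½ = 120/43 ≈ 2.7907, so fraction remaining f = (1/2)^(120/43) ≈ 0.1445.
Each bolus raises the concentration by D/Vd = 1895/65 ≈ 29.154 μg/mL.
Steady-state trough Cmin,ss = C₀·f/(1−f) ≈ 29.154 × 0.1445/0.8555 ≈ 4.924 μg/mL.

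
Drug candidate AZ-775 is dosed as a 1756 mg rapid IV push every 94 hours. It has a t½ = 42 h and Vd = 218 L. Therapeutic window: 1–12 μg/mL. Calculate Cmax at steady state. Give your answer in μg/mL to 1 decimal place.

k = ln2/t½ = ln2/42 ≈ 0.016504 h⁻¹; fraction remaining f = e^(−kτ) = e^(−0.016504×94) ≈ 0.2120.
At steady state, accumulation factor R = 1/(1 − e^(−kτ)) ≈ 1.2690.
Single-dose peak C₀ = D/Vd = 1756/218 ≈ 8.055 μg/mL.
Steady-state peak Cmax,ss = C₀·R ≈ 8.055 × 1.2690 ≈ 10.222 μg/mL.
Peak 10.2 μg/mL vs MTC 12 μg/mL: below toxic threshold.

10.2 μg/mL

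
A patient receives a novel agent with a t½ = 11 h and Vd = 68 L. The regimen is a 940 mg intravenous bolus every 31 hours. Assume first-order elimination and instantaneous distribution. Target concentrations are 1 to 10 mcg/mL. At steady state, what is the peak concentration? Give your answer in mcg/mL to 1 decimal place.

Over one 31-h interval, 31/11 ≈ 2.8182 half-lives elapse, leaving f ≈ 0.1418 of each dose.
Accumulation ratio R = 1/(1 − f) ≈ 1/0.8582 ≈ 1.1652.
Single-dose peak C₀ = D/Vd = 940/68 ≈ 13.824 mcg/mL.
Steady-state peak Cmax,ss = C₀·R ≈ 13.824 × 1.1652 ≈ 16.108 mcg/mL.
Peak 16.1 mcg/mL vs MTC 10 mcg/mL: exceeds toxic threshold.

16.1 mcg/mL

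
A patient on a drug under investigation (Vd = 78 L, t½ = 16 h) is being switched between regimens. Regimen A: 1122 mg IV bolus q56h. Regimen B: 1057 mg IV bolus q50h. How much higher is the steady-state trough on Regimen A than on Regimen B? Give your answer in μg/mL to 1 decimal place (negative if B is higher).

Regimen A: f = (1/2)^(56/16) ≈ 0.0884; Cmin,ss = (1122/78)·f/(1−f) ≈ 1.395 μg/mL.
Regimen B: f = (1/2)^(50/16) ≈ 0.1146; Cmin,ss = (1057/78)·f/(1−f) ≈ 1.754 μg/mL.
Difference ≈ 1.395 − 1.754 ≈ -0.359 μg/mL.

-0.4 μg/mL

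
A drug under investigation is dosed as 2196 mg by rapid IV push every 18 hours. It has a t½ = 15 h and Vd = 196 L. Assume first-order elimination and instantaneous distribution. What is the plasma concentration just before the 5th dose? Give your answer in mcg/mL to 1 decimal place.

f = (1/2)^(τ/t½) = (1/2)^(18/15) ≈ 0.4353.
C₀ = D/Vd = 2196/196 ≈ 11.204 mcg/mL.
Before the 5th dose, 4 doses have been given. Superposition: Cmin = C₀·(f + f² + … + f^4).
≈ 11.204 × (0.4353 + 0.1895 + 0.0825 + 0.0359) ≈ 11.204 × 0.7432 ≈ 8.327 mcg/mL.

8.3 mcg/mL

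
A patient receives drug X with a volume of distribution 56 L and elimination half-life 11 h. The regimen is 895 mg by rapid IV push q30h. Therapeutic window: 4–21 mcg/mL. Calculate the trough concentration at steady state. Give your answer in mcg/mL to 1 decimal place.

τ/t½ = 30/11 ≈ 2.7273, so fraction remaining f = (1/2)^(30/11) ≈ 0.1510.
Accumulation ratio R = 1/(1 − f) ≈ 1/0.8490 ≈ 1.1779.
Single-dose peak C₀ = D/Vd = 895/56 ≈ 15.982 mcg/mL.
Cmax,ss = C₀/(1 − f) ≈ 15.982/0.8490 ≈ 18.824 mcg/mL.
Steady-state trough Cmin,ss = Cmax,ss·f ≈ 18.824 × 0.1510 ≈ 2.842 mcg/mL.
Trough 2.8 mcg/mL vs MEC 4 mcg/mL: subtherapeutic.

2.8 mcg/mL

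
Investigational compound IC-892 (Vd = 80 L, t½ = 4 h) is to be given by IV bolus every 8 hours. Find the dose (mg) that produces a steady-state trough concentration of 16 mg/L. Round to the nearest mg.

3840 mg

τ/t½ = 8/4 ≈ 2, so f = (1/2)^(8/4) ≈ 0.250000.
Cmin,ss = (D/Vd)·f/(1−f), so D = Cmin,ss·Vd·(1−f)/f.
D = 16 × 80 × (1−f)/f ≈ 16 × 80 × 3.00000 ≈ 3840.00 mg.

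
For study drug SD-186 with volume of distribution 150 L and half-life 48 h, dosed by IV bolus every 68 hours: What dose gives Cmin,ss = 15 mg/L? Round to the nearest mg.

τ/t½ = 68/48 ≈ 1.4167, so f = (1/2)^(68/48) ≈ 0.374577.
Cmin,ss = (D/Vd)·f/(1−f), so D = Cmin,ss·Vd·(1−f)/f.
D = 15 × 150 × (1−f)/f ≈ 15 × 150 × 1.66968 ≈ 3756.78 mg.

3757 mg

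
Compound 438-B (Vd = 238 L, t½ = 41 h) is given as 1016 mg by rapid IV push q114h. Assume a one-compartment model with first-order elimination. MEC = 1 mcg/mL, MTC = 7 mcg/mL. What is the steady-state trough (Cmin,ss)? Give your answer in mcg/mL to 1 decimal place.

τ/t½ = 114/41 ≈ 2.7805, so fraction remaining f = (1/2)^(114/41) ≈ 0.1455.
Accumulation ratio R = 1/(1 − f) ≈ 1/0.8545 ≈ 1.1703.
Single-dose peak C₀ = D/Vd = 1016/238 ≈ 4.269 mcg/mL.
Cmax,ss = C₀/(1 − f) ≈ 4.269/0.8545 ≈ 4.996 mcg/mL.
One interval later, Cmin,ss = Cmax,ss·e^(−kτ) ≈ 4.996 × 0.1455 ≈ 0.727 mcg/mL.
Trough 0.7 mcg/mL vs MEC 1 mcg/mL: subtherapeutic.

0.7 mcg/mL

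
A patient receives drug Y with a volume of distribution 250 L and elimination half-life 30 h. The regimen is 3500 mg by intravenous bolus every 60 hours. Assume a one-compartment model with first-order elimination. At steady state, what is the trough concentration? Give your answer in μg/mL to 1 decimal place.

τ = 60 h = 2 half-lives, so f = (1/2)^2 = 0.25.
At steady state, R = 1/(1 − 0.25) = 4/3.
Single-dose peak C₀ = D/Vd = 3500/250 = 14 μg/mL.
Steady-state peak Cmax,ss = C₀·R = 14 × 4/3 ≈ 18.667 μg/mL.
Steady-state trough Cmin,ss = Cmax,ss·f ≈ 18.667 × 0.25 ≈ 4.667 μg/mL.

4.7 μg/mL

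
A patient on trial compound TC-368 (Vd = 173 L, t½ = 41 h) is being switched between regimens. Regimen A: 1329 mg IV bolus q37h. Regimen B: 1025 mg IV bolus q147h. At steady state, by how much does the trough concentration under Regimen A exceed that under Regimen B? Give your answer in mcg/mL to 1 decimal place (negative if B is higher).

Regimen A: f = (1/2)^(37/41) ≈ 0.5350; Cmin,ss = (1329/173)·f/(1−f) ≈ 8.839 mcg/mL.
Regimen B: f = (1/2)^(147/41) ≈ 0.0833; Cmin,ss = (1025/173)·f/(1−f) ≈ 0.538 mcg/mL.
Difference ≈ 8.839 − 0.538 ≈ 8.301 mcg/mL.

8.3 mcg/mL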